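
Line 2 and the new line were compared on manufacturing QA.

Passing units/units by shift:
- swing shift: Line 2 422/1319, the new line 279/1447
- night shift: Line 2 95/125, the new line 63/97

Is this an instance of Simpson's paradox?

Swing shift: Line 2 422/1319 = 32.0%, the new line 279/1447 = 19.3% → Line 2
Night shift: Line 2 95/125 = 76.0%, the new line 63/97 = 64.9% → Line 2
Overall: Line 2 517/1444 = 35.8%, the new line 342/1544 = 22.2% → Line 2
Line 2 wins overall and in every shift group — no reversal.

No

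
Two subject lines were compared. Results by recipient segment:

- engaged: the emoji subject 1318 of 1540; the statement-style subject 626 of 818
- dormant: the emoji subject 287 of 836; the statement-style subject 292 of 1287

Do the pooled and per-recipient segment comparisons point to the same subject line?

Engaged: the emoji subject 1318/1540 = 85.6%, the statement-style subject 626/818 = 76.5% → the emoji subject
Dormant: the emoji subject 287/836 = 34.3%, the statement-style subject 292/1287 = 22.7% → the emoji subject
Overall: the emoji subject 1605/2376 = 67.6%, the statement-style subject 918/2105 = 43.6% → the emoji subject
The emoji subject wins overall and in every recipient group — no reversal.

Yes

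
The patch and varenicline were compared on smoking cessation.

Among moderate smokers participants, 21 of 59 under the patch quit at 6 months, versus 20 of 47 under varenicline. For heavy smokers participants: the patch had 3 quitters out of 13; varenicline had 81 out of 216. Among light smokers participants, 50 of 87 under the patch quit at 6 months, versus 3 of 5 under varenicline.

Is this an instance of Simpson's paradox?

Yes

Moderate smokers: the patch 21/59 = 35.6%, varenicline 20/47 = 42.6% → varenicline
Heavy smokers: the patch 3/13 = 23.1%, varenicline 81/216 = 37.5% → varenicline
Light smokers: the patch 50/87 = 57.5%, varenicline 3/5 = 60.0% → varenicline
Overall: the patch 74/159 = 46.5%, varenicline 104/268 = 38.8% → the patch
Varenicline wins each dependence group but the patch wins overall — the comparison reverses. Varenicline's participants skew toward heavy smokers, which has a lower base rate.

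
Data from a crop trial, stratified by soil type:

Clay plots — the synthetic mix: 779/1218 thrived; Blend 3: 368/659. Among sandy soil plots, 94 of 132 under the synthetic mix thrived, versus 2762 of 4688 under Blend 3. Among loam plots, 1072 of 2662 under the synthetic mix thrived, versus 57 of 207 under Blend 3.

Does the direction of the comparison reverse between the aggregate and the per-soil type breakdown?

Clay: the synthetic mix 779/1218 = 64.0%, Blend 3 368/659 = 55.8% → the synthetic mix
Sandy soil: the synthetic mix 94/132 = 71.2%, Blend 3 2762/4688 = 58.9% → the synthetic mix
Loam: the synthetic mix 1072/2662 = 40.3%, Blend 3 57/207 = 27.5% → the synthetic mix
Overall: the synthetic mix 1945/4012 = 48.5%, Blend 3 3187/5554 = 57.4% → Blend 3
The synthetic mix wins each soil group but Blend 3 wins overall — the comparison reverses. The synthetic mix's plots skew toward loam, which has a lower base rate.

Yes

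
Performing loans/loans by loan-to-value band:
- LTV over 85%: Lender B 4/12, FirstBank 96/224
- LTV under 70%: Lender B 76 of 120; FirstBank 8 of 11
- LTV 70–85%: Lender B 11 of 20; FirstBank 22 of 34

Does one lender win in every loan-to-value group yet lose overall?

Yes

LTV over 85%: Lender B 4/12 = 33.3%, FirstBank 96/224 = 42.9% → FirstBank
LTV under 70%: Lender B 76/120 = 63.3%, FirstBank 8/11 = 72.7% → FirstBank
LTV 70–85%: Lender B 11/20 = 55.0%, FirstBank 22/34 = 64.7% → FirstBank
Overall: Lender B 91/152 = 59.9%, FirstBank 126/269 = 46.8% → Lender B
FirstBank wins each loan-to-value group but Lender B wins overall — the comparison reverses. FirstBank's loans skew toward LTV over 85%, which has a lower base rate.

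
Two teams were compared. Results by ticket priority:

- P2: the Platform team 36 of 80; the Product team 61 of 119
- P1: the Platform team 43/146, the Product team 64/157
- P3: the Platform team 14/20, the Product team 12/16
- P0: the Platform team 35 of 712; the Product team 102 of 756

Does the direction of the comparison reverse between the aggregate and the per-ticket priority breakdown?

P2: the Platform team 36/80 = 45.0%, the Product team 61/119 = 51.3% → the Product team
P1: the Platform team 43/146 = 29.5%, the Product team 64/157 = 40.8% → the Product team
P3: the Platform team 14/20 = 70.0%, the Product team 12/16 = 75.0% → the Product team
P0: the Platform team 35/712 = 4.9%, the Product team 102/756 = 13.5% → the Product team
Overall: the Platform team 128/958 = 13.4%, the Product team 239/1048 = 22.8% → the Product team
The Product team wins overall and in every ticket group — no reversal.

No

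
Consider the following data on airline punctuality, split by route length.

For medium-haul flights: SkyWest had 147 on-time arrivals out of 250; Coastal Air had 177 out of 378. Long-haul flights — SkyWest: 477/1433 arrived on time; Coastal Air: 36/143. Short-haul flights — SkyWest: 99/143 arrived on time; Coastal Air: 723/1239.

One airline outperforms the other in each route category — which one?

Medium-haul: SkyWest 147/250 = 58.8%, Coastal Air 177/378 = 46.8% → SkyWest
Long-haul: SkyWest 477/1433 = 33.3%, Coastal Air 36/143 = 25.2% → SkyWest
Short-haul: SkyWest 99/143 = 69.2%, Coastal Air 723/1239 = 58.4% → SkyWest
SkyWest has the higher rate in all 3 groups.

SkyWest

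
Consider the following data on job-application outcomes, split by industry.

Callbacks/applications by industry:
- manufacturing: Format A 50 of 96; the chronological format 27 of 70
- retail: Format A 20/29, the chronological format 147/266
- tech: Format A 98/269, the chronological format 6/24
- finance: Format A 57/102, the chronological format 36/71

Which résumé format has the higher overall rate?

the chronological format

Manufacturing: Format A 50/96 = 52.1%, the chronological format 27/70 = 38.6% → Format A
Retail: Format A 20/29 = 69.0%, the chronological format 147/266 = 55.3% → Format A
Tech: Format A 98/269 = 36.4%, the chronological format 6/24 = 25.0% → Format A
Finance: Format A 57/102 = 55.9%, the chronological format 36/71 = 50.7% → Format A
Overall: Format A 225/496 = 45.4%, the chronological format 216/431 = 50.1% → the chronological format
(Format A wins every industry group but the chronological format wins overall — Format A's applications skew toward the low-rate tech group.)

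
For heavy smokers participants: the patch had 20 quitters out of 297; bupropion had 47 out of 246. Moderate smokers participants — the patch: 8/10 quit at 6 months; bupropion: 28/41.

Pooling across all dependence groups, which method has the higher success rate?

bupropion

Heavy smokers: the patch 20/297 = 6.7%, bupropion 47/246 = 19.1% → bupropion
Moderate smokers: the patch 8/10 = 80.0%, bupropion 28/41 = 68.3% → the patch
Overall: the patch 28/307 = 9.1%, bupropion 75/287 = 26.1% → bupropion
(Neither sweeps every dependence group, but bupropion has the higher pooled rate.)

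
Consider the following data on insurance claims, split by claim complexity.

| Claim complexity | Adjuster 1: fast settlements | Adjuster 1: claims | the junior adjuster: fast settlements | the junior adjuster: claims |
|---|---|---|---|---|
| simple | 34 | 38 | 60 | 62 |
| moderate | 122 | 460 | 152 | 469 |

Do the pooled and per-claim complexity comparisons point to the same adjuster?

Yes

Simple: Adjuster 1 34/38 = 89.5%, the junior adjuster 60/62 = 96.8% → the junior adjuster
Moderate: Adjuster 1 122/460 = 26.5%, the junior adjuster 152/469 = 32.4% → the junior adjuster
Overall: Adjuster 1 156/498 = 31.3%, the junior adjuster 212/531 = 39.9% → the junior adjuster
The junior adjuster wins overall and in every claim group — no reversal.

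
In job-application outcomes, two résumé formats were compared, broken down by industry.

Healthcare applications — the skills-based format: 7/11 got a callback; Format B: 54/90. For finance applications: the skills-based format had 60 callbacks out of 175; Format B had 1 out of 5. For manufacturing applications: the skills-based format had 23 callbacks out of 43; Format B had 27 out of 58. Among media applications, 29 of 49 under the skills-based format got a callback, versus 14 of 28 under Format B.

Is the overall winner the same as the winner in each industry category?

Healthcare: the skills-based format 7/11 = 63.6%, Format B 54/90 = 60.0% → the skills-based format
Finance: the skills-based format 60/175 = 34.3%, Format B 1/5 = 20.0% → the skills-based format
Manufacturing: the skills-based format 23/43 = 53.5%, Format B 27/58 = 46.6% → the skills-based format
Media: the skills-based format 29/49 = 59.2%, Format B 14/28 = 50.0% → the skills-based format
Overall: the skills-based format 119/278 = 42.8%, Format B 96/181 = 53.0% → Format B
The skills-based format wins each industry group but Format B wins overall — the comparison reverses. The skills-based format's applications skew toward finance, which has a lower base rate.

No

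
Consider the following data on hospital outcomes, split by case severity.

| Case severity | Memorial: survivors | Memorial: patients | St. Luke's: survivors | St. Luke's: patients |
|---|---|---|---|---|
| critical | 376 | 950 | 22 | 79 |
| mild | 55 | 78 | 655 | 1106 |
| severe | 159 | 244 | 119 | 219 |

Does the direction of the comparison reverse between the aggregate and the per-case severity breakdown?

Critical: Memorial 376/950 = 39.6%, St. Luke's 22/79 = 27.8% → Memorial
Mild: Memorial 55/78 = 70.5%, St. Luke's 655/1106 = 59.2% → Memorial
Severe: Memorial 159/244 = 65.2%, St. Luke's 119/219 = 54.3% → Memorial
Overall: Memorial 590/1272 = 46.4%, St. Luke's 796/1404 = 56.7% → St. Luke's
Memorial wins each case group but St. Luke's wins overall — the comparison reverses. Memorial's patients skew toward critical, which has a lower base rate.

Yes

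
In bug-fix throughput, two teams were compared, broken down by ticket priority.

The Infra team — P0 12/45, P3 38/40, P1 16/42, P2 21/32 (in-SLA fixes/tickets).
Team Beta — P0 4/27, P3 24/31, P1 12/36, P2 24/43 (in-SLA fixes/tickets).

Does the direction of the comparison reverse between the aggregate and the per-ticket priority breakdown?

P0: the Infra team 12/45 = 26.7%, Team Beta 4/27 = 14.8% → the Infra team
P3: the Infra team 38/40 = 95.0%, Team Beta 24/31 = 77.4% → the Infra team
P1: the Infra team 16/42 = 38.1%, Team Beta 12/36 = 33.3% → the Infra team
P2: the Infra team 21/32 = 65.6%, Team Beta 24/43 = 55.8% → the Infra team
Overall: the Infra team 87/159 = 54.7%, Team Beta 64/137 = 46.7% → the Infra team
The Infra team wins overall and in every ticket group — no reversal.

No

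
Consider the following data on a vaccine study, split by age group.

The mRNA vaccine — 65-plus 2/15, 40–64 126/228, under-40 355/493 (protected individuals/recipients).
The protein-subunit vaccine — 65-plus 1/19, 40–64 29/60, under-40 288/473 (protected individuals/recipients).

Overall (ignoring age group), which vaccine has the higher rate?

the mRNA vaccine

65-plus: the mRNA vaccine 2/15 = 13.3%, the protein-subunit vaccine 1/19 = 5.3% → the mRNA vaccine
40–64: the mRNA vaccine 126/228 = 55.3%, the protein-subunit vaccine 29/60 = 48.3% → the mRNA vaccine
Under-40: the mRNA vaccine 355/493 = 72.0%, the protein-subunit vaccine 288/473 = 60.9% → the mRNA vaccine
Overall: the mRNA vaccine 483/736 = 65.6%, the protein-subunit vaccine 318/552 = 57.6% → the mRNA vaccine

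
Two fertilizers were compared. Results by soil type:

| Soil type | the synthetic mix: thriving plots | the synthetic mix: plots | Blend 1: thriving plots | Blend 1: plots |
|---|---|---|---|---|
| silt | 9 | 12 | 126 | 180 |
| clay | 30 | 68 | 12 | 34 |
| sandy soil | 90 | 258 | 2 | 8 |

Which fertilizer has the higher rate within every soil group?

Silt: the synthetic mix 9/12 = 75.0%, Blend 1 126/180 = 70.0% → the synthetic mix
Clay: the synthetic mix 30/68 = 44.1%, Blend 1 12/34 = 35.3% → the synthetic mix
Sandy soil: the synthetic mix 90/258 = 34.9%, Blend 1 2/8 = 25.0% → the synthetic mix
The synthetic mix has the higher rate in all 3 groups.

the synthetic mix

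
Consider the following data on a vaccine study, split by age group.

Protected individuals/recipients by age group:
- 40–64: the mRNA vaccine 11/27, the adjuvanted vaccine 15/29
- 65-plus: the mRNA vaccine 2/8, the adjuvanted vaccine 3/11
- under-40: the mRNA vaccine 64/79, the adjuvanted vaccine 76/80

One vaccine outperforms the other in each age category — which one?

40–64: the mRNA vaccine 11/27 = 40.7%, the adjuvanted vaccine 15/29 = 51.7% → the adjuvanted vaccine
65-plus: the mRNA vaccine 2/8 = 25.0%, the adjuvanted vaccine 3/11 = 27.3% → the adjuvanted vaccine
Under-40: the mRNA vaccine 64/79 = 81.0%, the adjuvanted vaccine 76/80 = 95.0% → the adjuvanted vaccine
The adjuvanted vaccine has the higher rate in all 3 groups.

the adjuvanted vaccine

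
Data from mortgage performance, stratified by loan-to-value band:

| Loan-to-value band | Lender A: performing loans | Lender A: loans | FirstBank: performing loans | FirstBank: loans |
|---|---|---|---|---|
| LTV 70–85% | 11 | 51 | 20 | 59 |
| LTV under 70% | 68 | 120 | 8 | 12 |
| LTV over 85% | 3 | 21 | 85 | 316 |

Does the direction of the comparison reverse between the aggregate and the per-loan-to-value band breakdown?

Yes

LTV 70–85%: Lender A 11/51 = 21.6%, FirstBank 20/59 = 33.9% → FirstBank
LTV under 70%: Lender A 68/120 = 56.7%, FirstBank 8/12 = 66.7% → FirstBank
LTV over 85%: Lender A 3/21 = 14.3%, FirstBank 85/316 = 26.9% → FirstBank
Overall: Lender A 82/192 = 42.7%, FirstBank 113/387 = 29.2% → Lender A
FirstBank wins each loan-to-value group but Lender A wins overall — the comparison reverses. FirstBank's loans skew toward LTV over 85%, which has a lower base rate.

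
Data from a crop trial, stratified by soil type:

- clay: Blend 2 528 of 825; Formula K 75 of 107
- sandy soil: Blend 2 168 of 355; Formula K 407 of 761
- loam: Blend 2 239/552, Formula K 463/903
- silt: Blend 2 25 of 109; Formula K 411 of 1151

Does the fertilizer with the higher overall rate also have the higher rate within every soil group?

Clay: Blend 2 528/825 = 64.0%, Formula K 75/107 = 70.1% → Formula K
Sandy soil: Blend 2 168/355 = 47.3%, Formula K 407/761 = 53.5% → Formula K
Loam: Blend 2 239/552 = 43.3%, Formula K 463/903 = 51.3% → Formula K
Silt: Blend 2 25/109 = 22.9%, Formula K 411/1151 = 35.7% → Formula K
Overall: Blend 2 960/1841 = 52.1%, Formula K 1356/2922 = 46.4% → Blend 2
Formula K wins each soil group but Blend 2 wins overall — the comparison reverses. Formula K's plots skew toward silt, which has a lower base rate.

No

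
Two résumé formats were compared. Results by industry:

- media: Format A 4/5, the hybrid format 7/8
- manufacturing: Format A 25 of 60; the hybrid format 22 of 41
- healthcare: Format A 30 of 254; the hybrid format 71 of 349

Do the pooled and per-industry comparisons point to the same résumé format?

Yes

Media: Format A 4/5 = 80.0%, the hybrid format 7/8 = 87.5% → the hybrid format
Manufacturing: Format A 25/60 = 41.7%, the hybrid format 22/41 = 53.7% → the hybrid format
Healthcare: Format A 30/254 = 11.8%, the hybrid format 71/349 = 20.3% → the hybrid format
Overall: Format A 59/319 = 18.5%, the hybrid format 100/398 = 25.1% → the hybrid format
The hybrid format wins overall and in every industry group — no reversal.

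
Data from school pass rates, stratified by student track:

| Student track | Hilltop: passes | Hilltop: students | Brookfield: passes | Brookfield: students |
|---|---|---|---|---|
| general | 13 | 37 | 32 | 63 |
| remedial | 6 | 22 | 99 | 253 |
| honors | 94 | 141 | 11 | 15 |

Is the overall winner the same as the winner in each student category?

No

General: Hilltop 13/37 = 35.1%, Brookfield 32/63 = 50.8% → Brookfield
Remedial: Hilltop 6/22 = 27.3%, Brookfield 99/253 = 39.1% → Brookfield
Honors: Hilltop 94/141 = 66.7%, Brookfield 11/15 = 73.3% → Brookfield
Overall: Hilltop 113/200 = 56.5%, Brookfield 142/331 = 42.9% → Hilltop
Brookfield wins each student group but Hilltop wins overall — the comparison reverses. Brookfield's students skew toward remedial, which has a lower base rate.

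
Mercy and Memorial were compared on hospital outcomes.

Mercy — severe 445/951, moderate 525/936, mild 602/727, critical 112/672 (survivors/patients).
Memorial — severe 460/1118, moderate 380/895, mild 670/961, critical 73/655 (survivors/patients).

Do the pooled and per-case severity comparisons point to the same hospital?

Yes

Severe: Mercy 445/951 = 46.8%, Memorial 460/1118 = 41.1% → Mercy
Moderate: Mercy 525/936 = 56.1%, Memorial 380/895 = 42.5% → Mercy
Mild: Mercy 602/727 = 82.8%, Memorial 670/961 = 69.7% → Mercy
Critical: Mercy 112/672 = 16.7%, Memorial 73/655 = 11.1% → Mercy
Overall: Mercy 1684/3286 = 51.2%, Memorial 1583/3629 = 43.6% → Mercy
Mercy wins overall and in every case group — no reversal.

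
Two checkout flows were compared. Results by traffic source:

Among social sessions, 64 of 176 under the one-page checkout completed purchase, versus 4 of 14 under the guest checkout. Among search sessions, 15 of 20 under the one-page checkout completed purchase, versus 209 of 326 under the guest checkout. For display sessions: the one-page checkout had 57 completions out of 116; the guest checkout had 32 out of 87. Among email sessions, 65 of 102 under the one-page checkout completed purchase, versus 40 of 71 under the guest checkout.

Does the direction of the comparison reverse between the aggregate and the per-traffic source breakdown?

Social: the one-page checkout 64/176 = 36.4%, the guest checkout 4/14 = 28.6% → the one-page checkout
Search: the one-page checkout 15/20 = 75.0%, the guest checkout 209/326 = 64.1% → the one-page checkout
Display: the one-page checkout 57/116 = 49.1%, the guest checkout 32/87 = 36.8% → the one-page checkout
Email: the one-page checkout 65/102 = 63.7%, the guest checkout 40/71 = 56.3% → the one-page checkout
Overall: the one-page checkout 201/414 = 48.6%, the guest checkout 285/498 = 57.2% → the guest checkout
The one-page checkout wins each traffic group but the guest checkout wins overall — the comparison reverses. The one-page checkout's sessions skew toward social, which has a lower base rate.

Yes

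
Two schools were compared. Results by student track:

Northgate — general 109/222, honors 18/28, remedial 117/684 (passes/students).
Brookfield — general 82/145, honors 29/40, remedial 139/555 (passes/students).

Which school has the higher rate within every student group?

General: Northgate 109/222 = 49.1%, Brookfield 82/145 = 56.6% → Brookfield
Honors: Northgate 18/28 = 64.3%, Brookfield 29/40 = 72.5% → Brookfield
Remedial: Northgate 117/684 = 17.1%, Brookfield 139/555 = 25.0% → Brookfield
Brookfield has the higher rate in all 3 groups.

Brookfield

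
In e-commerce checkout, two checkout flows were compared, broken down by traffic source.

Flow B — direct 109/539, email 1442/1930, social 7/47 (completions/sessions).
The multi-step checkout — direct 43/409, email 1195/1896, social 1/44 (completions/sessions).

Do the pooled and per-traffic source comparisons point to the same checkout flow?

Yes

Direct: Flow B 109/539 = 20.2%, the multi-step checkout 43/409 = 10.5% → Flow B
Email: Flow B 1442/1930 = 74.7%, the multi-step checkout 1195/1896 = 63.0% → Flow B
Social: Flow B 7/47 = 14.9%, the multi-step checkout 1/44 = 2.3% → Flow B
Overall: Flow B 1558/2516 = 61.9%, the multi-step checkout 1239/2349 = 52.7% → Flow B
Flow B wins overall and in every traffic group — no reversal.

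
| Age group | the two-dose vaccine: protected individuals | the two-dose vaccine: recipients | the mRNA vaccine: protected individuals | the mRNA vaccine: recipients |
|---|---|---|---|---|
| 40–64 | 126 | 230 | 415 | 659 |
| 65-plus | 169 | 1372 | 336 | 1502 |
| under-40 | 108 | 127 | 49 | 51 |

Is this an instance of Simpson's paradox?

40–64: the two-dose vaccine 126/230 = 54.8%, the mRNA vaccine 415/659 = 63.0% → the mRNA vaccine
65-plus: the two-dose vaccine 169/1372 = 12.3%, the mRNA vaccine 336/1502 = 22.4% → the mRNA vaccine
Under-40: the two-dose vaccine 108/127 = 85.0%, the mRNA vaccine 49/51 = 96.1% → the mRNA vaccine
Overall: the two-dose vaccine 403/1729 = 23.3%, the mRNA vaccine 800/2212 = 36.2% → the mRNA vaccine
The mRNA vaccine wins overall and in every age group — no reversal.

No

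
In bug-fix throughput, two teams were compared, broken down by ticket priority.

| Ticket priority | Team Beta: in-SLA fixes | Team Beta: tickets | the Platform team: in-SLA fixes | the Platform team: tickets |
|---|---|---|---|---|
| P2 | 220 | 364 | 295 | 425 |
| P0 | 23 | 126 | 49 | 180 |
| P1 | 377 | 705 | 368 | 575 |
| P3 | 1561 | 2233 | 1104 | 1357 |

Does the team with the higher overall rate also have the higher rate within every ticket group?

P2: Team Beta 220/364 = 60.4%, the Platform team 295/425 = 69.4% → the Platform team
P0: Team Beta 23/126 = 18.3%, the Platform team 49/180 = 27.2% → the Platform team
P1: Team Beta 377/705 = 53.5%, the Platform team 368/575 = 64.0% → the Platform team
P3: Team Beta 1561/2233 = 69.9%, the Platform team 1104/1357 = 81.4% → the Platform team
Overall: Team Beta 2181/3428 = 63.6%, the Platform team 1816/2537 = 71.6% → the Platform team
The Platform team wins overall and in every ticket group — no reversal.

Yes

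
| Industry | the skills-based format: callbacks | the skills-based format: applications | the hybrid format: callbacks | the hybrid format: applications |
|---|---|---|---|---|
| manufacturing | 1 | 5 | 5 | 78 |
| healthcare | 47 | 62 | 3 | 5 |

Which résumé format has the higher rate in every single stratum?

the skills-based format

Manufacturing: the skills-based format 1/5 = 20.0%, the hybrid format 5/78 = 6.4% → the skills-based format
Healthcare: the skills-based format 47/62 = 75.8%, the hybrid format 3/5 = 60.0% → the skills-based format
The skills-based format has the higher rate in both groups.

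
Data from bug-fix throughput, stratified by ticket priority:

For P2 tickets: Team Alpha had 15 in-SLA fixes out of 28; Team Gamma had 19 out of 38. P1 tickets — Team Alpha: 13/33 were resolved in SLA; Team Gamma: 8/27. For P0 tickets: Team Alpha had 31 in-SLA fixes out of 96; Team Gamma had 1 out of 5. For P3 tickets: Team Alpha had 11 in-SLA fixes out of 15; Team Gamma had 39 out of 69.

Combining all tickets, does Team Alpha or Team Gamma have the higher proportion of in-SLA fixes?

P2: Team Alpha 15/28 = 53.6%, Team Gamma 19/38 = 50.0% → Team Alpha
P1: Team Alpha 13/33 = 39.4%, Team Gamma 8/27 = 29.6% → Team Alpha
P0: Team Alpha 31/96 = 32.3%, Team Gamma 1/5 = 20.0% → Team Alpha
P3: Team Alpha 11/15 = 73.3%, Team Gamma 39/69 = 56.5% → Team Alpha
Overall: Team Alpha 70/172 = 40.7%, Team Gamma 67/139 = 48.2% → Team Gamma
(Team Alpha wins every ticket group but Team Gamma wins overall — Team Alpha's tickets skew toward the low-rate P0 group.)

Team Gamma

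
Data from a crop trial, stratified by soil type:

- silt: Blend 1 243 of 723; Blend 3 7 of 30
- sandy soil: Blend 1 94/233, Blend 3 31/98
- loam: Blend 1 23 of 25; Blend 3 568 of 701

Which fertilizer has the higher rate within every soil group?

Blend 1

Silt: Blend 1 243/723 = 33.6%, Blend 3 7/30 = 23.3% → Blend 1
Sandy soil: Blend 1 94/233 = 40.3%, Blend 3 31/98 = 31.6% → Blend 1
Loam: Blend 1 23/25 = 92.0%, Blend 3 568/701 = 81.0% → Blend 1
Blend 1 has the higher rate in all 3 groups.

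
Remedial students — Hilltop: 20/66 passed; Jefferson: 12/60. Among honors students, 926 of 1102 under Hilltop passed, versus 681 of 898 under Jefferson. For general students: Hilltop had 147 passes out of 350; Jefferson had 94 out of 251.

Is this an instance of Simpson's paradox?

No

Remedial: Hilltop 20/66 = 30.3%, Jefferson 12/60 = 20.0% → Hilltop
Honors: Hilltop 926/1102 = 84.0%, Jefferson 681/898 = 75.8% → Hilltop
General: Hilltop 147/350 = 42.0%, Jefferson 94/251 = 37.5% → Hilltop
Overall: Hilltop 1093/1518 = 72.0%, Jefferson 787/1209 = 65.1% → Hilltop
Hilltop wins overall and in every student group — no reversal.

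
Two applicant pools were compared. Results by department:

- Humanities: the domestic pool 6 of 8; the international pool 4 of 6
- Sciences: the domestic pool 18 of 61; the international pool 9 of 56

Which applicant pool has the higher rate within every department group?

Humanities: the domestic pool 6/8 = 75.0%, the international pool 4/6 = 66.7% → the domestic pool
Sciences: the domestic pool 18/61 = 29.5%, the international pool 9/56 = 16.1% → the domestic pool
The domestic pool has the higher rate in both groups.

the domestic pool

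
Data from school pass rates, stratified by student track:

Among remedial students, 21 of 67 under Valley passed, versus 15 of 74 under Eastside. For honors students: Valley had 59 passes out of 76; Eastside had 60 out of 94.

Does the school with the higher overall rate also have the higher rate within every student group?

Remedial: Valley 21/67 = 31.3%, Eastside 15/74 = 20.3% → Valley
Honors: Valley 59/76 = 77.6%, Eastside 60/94 = 63.8% → Valley
Overall: Valley 80/143 = 55.9%, Eastside 75/168 = 44.6% → Valley
Valley wins overall and in every student group — no reversal.

Yes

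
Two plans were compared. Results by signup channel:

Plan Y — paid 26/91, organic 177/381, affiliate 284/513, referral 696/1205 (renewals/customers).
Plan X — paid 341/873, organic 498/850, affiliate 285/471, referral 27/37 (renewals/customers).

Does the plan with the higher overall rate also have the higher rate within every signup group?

No

Paid: Plan Y 26/91 = 28.6%, Plan X 341/873 = 39.1% → Plan X
Organic: Plan Y 177/381 = 46.5%, Plan X 498/850 = 58.6% → Plan X
Affiliate: Plan Y 284/513 = 55.4%, Plan X 285/471 = 60.5% → Plan X
Referral: Plan Y 696/1205 = 57.8%, Plan X 27/37 = 73.0% → Plan X
Overall: Plan Y 1183/2190 = 54.0%, Plan X 1151/2231 = 51.6% → Plan Y
Plan X wins each signup group but Plan Y wins overall — the comparison reverses. Plan X's customers skew toward paid, which has a lower base rate.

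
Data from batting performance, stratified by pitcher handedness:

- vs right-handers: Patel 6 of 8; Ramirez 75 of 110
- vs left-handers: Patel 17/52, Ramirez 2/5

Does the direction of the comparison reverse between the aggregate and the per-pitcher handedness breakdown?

No

Vs right-handers: Patel 6/8 = 75.0%, Ramirez 75/110 = 68.2% → Patel
Vs left-handers: Patel 17/52 = 32.7%, Ramirez 2/5 = 40.0% → Ramirez
Overall: Patel 23/60 = 38.3%, Ramirez 77/115 = 67.0% → Ramirez
Neither sweeps: Patel wins 1 of 2 groups, Ramirez wins 1. Ramirez wins overall but not every group — no Simpson reversal.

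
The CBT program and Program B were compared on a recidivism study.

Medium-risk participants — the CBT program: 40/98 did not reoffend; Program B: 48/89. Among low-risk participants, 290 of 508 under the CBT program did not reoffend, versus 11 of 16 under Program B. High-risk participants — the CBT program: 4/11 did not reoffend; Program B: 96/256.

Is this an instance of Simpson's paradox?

Yes

Medium-risk: the CBT program 40/98 = 40.8%, Program B 48/89 = 53.9% → Program B
Low-risk: the CBT program 290/508 = 57.1%, Program B 11/16 = 68.8% → Program B
High-risk: the CBT program 4/11 = 36.4%, Program B 96/256 = 37.5% → Program B
Overall: the CBT program 334/617 = 54.1%, Program B 155/361 = 42.9% → the CBT program
Program B wins each risk group but the CBT program wins overall — the comparison reverses. Program B's participants skew toward high-risk, which has a lower base rate.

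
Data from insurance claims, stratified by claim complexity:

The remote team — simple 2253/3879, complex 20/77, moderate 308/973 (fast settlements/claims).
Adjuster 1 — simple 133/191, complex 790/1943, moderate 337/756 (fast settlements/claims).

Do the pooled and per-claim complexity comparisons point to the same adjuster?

No

Simple: the remote team 2253/3879 = 58.1%, Adjuster 1 133/191 = 69.6% → Adjuster 1
Complex: the remote team 20/77 = 26.0%, Adjuster 1 790/1943 = 40.7% → Adjuster 1
Moderate: the remote team 308/973 = 31.7%, Adjuster 1 337/756 = 44.6% → Adjuster 1
Overall: the remote team 2581/4929 = 52.4%, Adjuster 1 1260/2890 = 43.6% → the remote team
Adjuster 1 wins each claim group but the remote team wins overall — the comparison reverses. Adjuster 1's claims skew toward complex, which has a lower base rate.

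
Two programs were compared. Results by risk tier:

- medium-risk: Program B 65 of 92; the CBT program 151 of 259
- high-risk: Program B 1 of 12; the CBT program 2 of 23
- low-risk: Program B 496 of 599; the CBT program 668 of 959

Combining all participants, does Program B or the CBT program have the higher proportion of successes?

Program B

Medium-risk: Program B 65/92 = 70.7%, the CBT program 151/259 = 58.3% → Program B
High-risk: Program B 1/12 = 8.3%, the CBT program 2/23 = 8.7% → the CBT program
Low-risk: Program B 496/599 = 82.8%, the CBT program 668/959 = 69.7% → Program B
Overall: Program B 562/703 = 79.9%, the CBT program 821/1241 = 66.2% → Program B
(Neither sweeps every risk group, but Program B has the higher pooled rate.)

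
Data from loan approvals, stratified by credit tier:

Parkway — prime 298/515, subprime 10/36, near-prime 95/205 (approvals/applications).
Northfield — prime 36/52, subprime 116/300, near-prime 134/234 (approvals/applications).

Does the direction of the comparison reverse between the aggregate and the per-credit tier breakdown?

Prime: Parkway 298/515 = 57.9%, Northfield 36/52 = 69.2% → Northfield
Subprime: Parkway 10/36 = 27.8%, Northfield 116/300 = 38.7% → Northfield
Near-prime: Parkway 95/205 = 46.3%, Northfield 134/234 = 57.3% → Northfield
Overall: Parkway 403/756 = 53.3%, Northfield 286/586 = 48.8% → Parkway
Northfield wins each credit group but Parkway wins overall — the comparison reverses. Northfield's applications skew toward subprime, which has a lower base rate.

Yes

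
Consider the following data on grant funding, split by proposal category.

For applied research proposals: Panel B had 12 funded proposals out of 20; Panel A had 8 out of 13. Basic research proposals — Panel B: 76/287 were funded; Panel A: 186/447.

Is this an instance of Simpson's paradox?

Applied research: Panel B 12/20 = 60.0%, Panel A 8/13 = 61.5% → Panel A
Basic research: Panel B 76/287 = 26.5%, Panel A 186/447 = 41.6% → Panel A
Overall: Panel B 88/307 = 28.7%, Panel A 194/460 = 42.2% → Panel A
Panel A wins overall and in every proposal group — no reversal.

No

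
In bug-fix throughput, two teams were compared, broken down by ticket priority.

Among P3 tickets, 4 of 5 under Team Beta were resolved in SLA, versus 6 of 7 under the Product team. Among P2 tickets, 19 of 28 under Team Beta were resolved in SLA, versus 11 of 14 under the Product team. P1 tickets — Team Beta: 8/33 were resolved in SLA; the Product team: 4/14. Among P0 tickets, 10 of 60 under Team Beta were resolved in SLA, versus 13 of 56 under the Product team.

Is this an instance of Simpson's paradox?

P3: Team Beta 4/5 = 80.0%, the Product team 6/7 = 85.7% → the Product team
P2: Team Beta 19/28 = 67.9%, the Product team 11/14 = 78.6% → the Product team
P1: Team Beta 8/33 = 24.2%, the Product team 4/14 = 28.6% → the Product team
P0: Team Beta 10/60 = 16.7%, the Product team 13/56 = 23.2% → the Product team
Overall: Team Beta 41/126 = 32.5%, the Product team 34/91 = 37.4% → the Product team
The Product team wins overall and in every ticket group — no reversal.

No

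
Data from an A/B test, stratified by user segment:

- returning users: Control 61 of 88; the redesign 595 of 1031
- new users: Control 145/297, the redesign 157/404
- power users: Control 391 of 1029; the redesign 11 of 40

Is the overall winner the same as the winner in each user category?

No

Returning users: Control 61/88 = 69.3%, the redesign 595/1031 = 57.7% → Control
New users: Control 145/297 = 48.8%, the redesign 157/404 = 38.9% → Control
Power users: Control 391/1029 = 38.0%, the redesign 11/40 = 27.5% → Control
Overall: Control 597/1414 = 42.2%, the redesign 763/1475 = 51.7% → the redesign
Control wins each user group but the redesign wins overall — the comparison reverses. Control's views skew toward power users, which has a lower base rate.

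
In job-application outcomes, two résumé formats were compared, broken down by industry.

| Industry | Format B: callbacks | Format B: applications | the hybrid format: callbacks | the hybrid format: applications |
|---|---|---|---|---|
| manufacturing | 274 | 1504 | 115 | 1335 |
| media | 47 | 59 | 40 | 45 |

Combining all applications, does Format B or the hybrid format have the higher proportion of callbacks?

Manufacturing: Format B 274/1504 = 18.2%, the hybrid format 115/1335 = 8.6% → Format B
Media: Format B 47/59 = 79.7%, the hybrid format 40/45 = 88.9% → the hybrid format
Overall: Format B 321/1563 = 20.5%, the hybrid format 155/1380 = 11.2% → Format B
(Neither sweeps every industry group, but Format B has the higher pooled rate.)

Format B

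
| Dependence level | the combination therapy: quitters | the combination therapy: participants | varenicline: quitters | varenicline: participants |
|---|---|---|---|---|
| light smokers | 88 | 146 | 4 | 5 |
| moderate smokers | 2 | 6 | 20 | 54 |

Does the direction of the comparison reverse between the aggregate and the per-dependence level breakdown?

Yes

Light smokers: the combination therapy 88/146 = 60.3%, varenicline 4/5 = 80.0% → varenicline
Moderate smokers: the combination therapy 2/6 = 33.3%, varenicline 20/54 = 37.0% → varenicline
Overall: the combination therapy 90/152 = 59.2%, varenicline 24/59 = 40.7% → the combination therapy
Varenicline wins each dependence group but the combination therapy wins overall — the comparison reverses. Varenicline's participants skew toward moderate smokers, which has a lower base rate.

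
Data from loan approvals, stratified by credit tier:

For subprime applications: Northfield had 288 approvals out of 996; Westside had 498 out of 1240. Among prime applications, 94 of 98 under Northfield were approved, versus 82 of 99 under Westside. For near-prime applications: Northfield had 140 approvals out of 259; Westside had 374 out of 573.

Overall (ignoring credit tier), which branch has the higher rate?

Subprime: Northfield 288/996 = 28.9%, Westside 498/1240 = 40.2% → Westside
Prime: Northfield 94/98 = 95.9%, Westside 82/99 = 82.8% → Northfield
Near-prime: Northfield 140/259 = 54.1%, Westside 374/573 = 65.3% → Westside
Overall: Northfield 522/1353 = 38.6%, Westside 954/1912 = 49.9% → Westside
(Neither sweeps every credit group, but Westside has the higher pooled rate.)

Westside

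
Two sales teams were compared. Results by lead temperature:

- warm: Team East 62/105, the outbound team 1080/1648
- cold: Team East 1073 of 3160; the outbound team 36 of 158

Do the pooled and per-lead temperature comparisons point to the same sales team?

No

Warm: Team East 62/105 = 59.0%, the outbound team 1080/1648 = 65.5% → the outbound team
Cold: Team East 1073/3160 = 34.0%, the outbound team 36/158 = 22.8% → Team East
Overall: Team East 1135/3265 = 34.8%, the outbound team 1116/1806 = 61.8% → the outbound team
Neither sweeps: Team East wins 1 of 2 groups, the outbound team wins 1. The outbound team wins overall but not every group — no Simpson reversal.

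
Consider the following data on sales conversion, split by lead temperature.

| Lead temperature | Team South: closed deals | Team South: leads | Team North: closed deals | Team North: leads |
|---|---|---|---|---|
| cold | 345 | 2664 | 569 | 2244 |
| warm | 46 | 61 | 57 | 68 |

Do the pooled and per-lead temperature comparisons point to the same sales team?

Yes

Cold: Team South 345/2664 = 13.0%, Team North 569/2244 = 25.4% → Team North
Warm: Team South 46/61 = 75.4%, Team North 57/68 = 83.8% → Team North
Overall: Team South 391/2725 = 14.3%, Team North 626/2312 = 27.1% → Team North
Team North wins overall and in every lead group — no reversal.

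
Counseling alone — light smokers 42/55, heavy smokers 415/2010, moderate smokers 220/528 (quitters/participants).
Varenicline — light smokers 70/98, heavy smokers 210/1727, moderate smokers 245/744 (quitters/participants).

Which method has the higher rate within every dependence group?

counseling alone

Light smokers: counseling alone 42/55 = 76.4%, varenicline 70/98 = 71.4% → counseling alone
Heavy smokers: counseling alone 415/2010 = 20.6%, varenicline 210/1727 = 12.2% → counseling alone
Moderate smokers: counseling alone 220/528 = 41.7%, varenicline 245/744 = 32.9% → counseling alone
Counseling alone has the higher rate in all 3 groups.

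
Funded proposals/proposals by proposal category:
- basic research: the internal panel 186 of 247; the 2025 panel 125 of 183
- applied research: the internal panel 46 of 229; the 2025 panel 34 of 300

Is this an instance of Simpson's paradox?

No

Basic research: the internal panel 186/247 = 75.3%, the 2025 panel 125/183 = 68.3% → the internal panel
Applied research: the internal panel 46/229 = 20.1%, the 2025 panel 34/300 = 11.3% → the internal panel
Overall: the internal panel 232/476 = 48.7%, the 2025 panel 159/483 = 32.9% → the internal panel
The internal panel wins overall and in every proposal group — no reversal.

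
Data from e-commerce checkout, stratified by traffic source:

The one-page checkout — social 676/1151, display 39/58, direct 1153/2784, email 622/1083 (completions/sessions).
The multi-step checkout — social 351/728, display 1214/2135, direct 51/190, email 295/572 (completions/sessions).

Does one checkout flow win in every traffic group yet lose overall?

Social: the one-page checkout 676/1151 = 58.7%, the multi-step checkout 351/728 = 48.2% → the one-page checkout
Display: the one-page checkout 39/58 = 67.2%, the multi-step checkout 1214/2135 = 56.9% → the one-page checkout
Direct: the one-page checkout 1153/2784 = 41.4%, the multi-step checkout 51/190 = 26.8% → the one-page checkout
Email: the one-page checkout 622/1083 = 57.4%, the multi-step checkout 295/572 = 51.6% → the one-page checkout
Overall: the one-page checkout 2490/5076 = 49.1%, the multi-step checkout 1911/3625 = 52.7% → the multi-step checkout
The one-page checkout wins each traffic group but the multi-step checkout wins overall — the comparison reverses. The one-page checkout's sessions skew toward direct, which has a lower base rate.

Yes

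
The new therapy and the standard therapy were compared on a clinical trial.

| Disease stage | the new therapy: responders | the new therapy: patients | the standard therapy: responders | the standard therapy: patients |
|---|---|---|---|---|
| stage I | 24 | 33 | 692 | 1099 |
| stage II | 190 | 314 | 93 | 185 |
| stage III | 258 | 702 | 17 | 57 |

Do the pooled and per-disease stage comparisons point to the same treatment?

No

Stage I: the new therapy 24/33 = 72.7%, the standard therapy 692/1099 = 63.0% → the new therapy
Stage II: the new therapy 190/314 = 60.5%, the standard therapy 93/185 = 50.3% → the new therapy
Stage III: the new therapy 258/702 = 36.8%, the standard therapy 17/57 = 29.8% → the new therapy
Overall: the new therapy 472/1049 = 45.0%, the standard therapy 802/1341 = 59.8% → the standard therapy
The new therapy wins each disease group but the standard therapy wins overall — the comparison reverses. The new therapy's patients skew toward stage III, which has a lower base rate.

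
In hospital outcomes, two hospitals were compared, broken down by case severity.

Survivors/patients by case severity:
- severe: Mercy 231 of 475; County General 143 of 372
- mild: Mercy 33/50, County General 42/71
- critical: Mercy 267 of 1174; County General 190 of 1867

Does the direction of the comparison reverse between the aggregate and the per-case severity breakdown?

Severe: Mercy 231/475 = 48.6%, County General 143/372 = 38.4% → Mercy
Mild: Mercy 33/50 = 66.0%, County General 42/71 = 59.2% → Mercy
Critical: Mercy 267/1174 = 22.7%, County General 190/1867 = 10.2% → Mercy
Overall: Mercy 531/1699 = 31.3%, County General 375/2310 = 16.2% → Mercy
Mercy wins overall and in every case group — no reversal.

No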